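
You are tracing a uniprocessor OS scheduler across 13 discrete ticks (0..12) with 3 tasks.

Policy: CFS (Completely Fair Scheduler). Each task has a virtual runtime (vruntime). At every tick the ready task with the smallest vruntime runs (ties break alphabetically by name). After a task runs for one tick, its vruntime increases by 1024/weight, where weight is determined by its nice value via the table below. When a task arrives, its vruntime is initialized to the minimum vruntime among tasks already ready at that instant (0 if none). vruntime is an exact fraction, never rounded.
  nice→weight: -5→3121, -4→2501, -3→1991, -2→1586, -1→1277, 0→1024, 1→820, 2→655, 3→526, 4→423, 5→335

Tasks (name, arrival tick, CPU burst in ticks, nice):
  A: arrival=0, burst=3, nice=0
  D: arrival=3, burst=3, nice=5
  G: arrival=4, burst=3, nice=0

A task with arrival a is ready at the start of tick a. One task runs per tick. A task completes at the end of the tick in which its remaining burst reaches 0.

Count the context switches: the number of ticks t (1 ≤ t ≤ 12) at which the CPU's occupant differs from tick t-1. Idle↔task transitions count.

t=0: vr[A=0] → run A
t=1: vr[A=1] → run A
t=2: vr[A=2] → run A
t=3: vr[D=0] → run D
t=4: vr[D=1024/335 G=1024/335] → run D
t=5: vr[D=2048/335 G=1024/335] → run G
t=6: vr[D=2048/335 G=1359/335] → run G
t=7: vr[D=2048/335 G=1694/335] → run G
t=8: vr[D=2048/335] → run D
t=9: (idle)
t=10: (idle)
t=11: (idle)
t=12: (idle)

context switches = 4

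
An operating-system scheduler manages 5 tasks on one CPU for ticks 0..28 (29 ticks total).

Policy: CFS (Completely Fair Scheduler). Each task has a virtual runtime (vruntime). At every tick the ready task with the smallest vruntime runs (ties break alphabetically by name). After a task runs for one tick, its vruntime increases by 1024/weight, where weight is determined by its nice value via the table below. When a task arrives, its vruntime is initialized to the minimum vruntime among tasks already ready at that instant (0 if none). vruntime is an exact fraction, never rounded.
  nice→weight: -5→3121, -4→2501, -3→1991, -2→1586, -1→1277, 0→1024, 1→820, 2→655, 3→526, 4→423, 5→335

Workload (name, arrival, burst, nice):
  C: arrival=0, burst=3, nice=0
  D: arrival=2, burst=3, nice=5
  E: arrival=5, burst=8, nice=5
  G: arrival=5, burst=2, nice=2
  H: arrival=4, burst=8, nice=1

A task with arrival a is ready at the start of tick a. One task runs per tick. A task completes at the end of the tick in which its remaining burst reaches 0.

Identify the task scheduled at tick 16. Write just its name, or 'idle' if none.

running at tick 16 = H

t=0: vr[C=0] → run C
t=1: vr[C=1] → run C
t=2: vr[C=2 D=2] → run C
t=3: vr[D=2] → run D
t=4: vr[D=1694/335 H=1694/335] → run D
t=5: vr[D=2718/335 E=1694/335 G=1694/335 H=1694/335] → run E
t=6: vr[D=2718/335 E=2718/335 G=1694/335 H=1694/335] → run G
t=7: vr[D=2718/335 E=2718/335 G=290522/43885 H=1694/335] → run H
t=8: vr[D=2718/335 E=2718/335 G=290522/43885 H=86606/13735] → run H
t=9: vr[D=2718/335 E=2718/335 G=290522/43885 H=103758/13735] → run G
t=10: vr[D=2718/335 E=2718/335 H=103758/13735] → run H
t=11: vr[D=2718/335 E=2718/335 H=24182/2747] → run D
t=12: vr[E=2718/335 H=24182/2747] → run E
t=13: vr[E=3742/335 H=24182/2747] → run H
t=14: vr[E=3742/335 H=138062/13735] → run H
t=15: vr[E=3742/335 H=155214/13735] → run E
t=16: vr[E=4766/335 H=155214/13735] → run H
t=17: vr[E=4766/335 H=172366/13735] → run H
t=18: vr[E=4766/335 H=189518/13735] → run H
t=19: vr[E=4766/335] → run E
t=20: vr[E=1158/67] → run E
t=21: vr[E=6814/335] → run E
t=22: vr[E=7838/335] → run E
t=23: vr[E=8862/335] → run E
t=24: (idle)
t=25: (idle)
t=26: (idle)
t=27: (idle)
t=28: (idle)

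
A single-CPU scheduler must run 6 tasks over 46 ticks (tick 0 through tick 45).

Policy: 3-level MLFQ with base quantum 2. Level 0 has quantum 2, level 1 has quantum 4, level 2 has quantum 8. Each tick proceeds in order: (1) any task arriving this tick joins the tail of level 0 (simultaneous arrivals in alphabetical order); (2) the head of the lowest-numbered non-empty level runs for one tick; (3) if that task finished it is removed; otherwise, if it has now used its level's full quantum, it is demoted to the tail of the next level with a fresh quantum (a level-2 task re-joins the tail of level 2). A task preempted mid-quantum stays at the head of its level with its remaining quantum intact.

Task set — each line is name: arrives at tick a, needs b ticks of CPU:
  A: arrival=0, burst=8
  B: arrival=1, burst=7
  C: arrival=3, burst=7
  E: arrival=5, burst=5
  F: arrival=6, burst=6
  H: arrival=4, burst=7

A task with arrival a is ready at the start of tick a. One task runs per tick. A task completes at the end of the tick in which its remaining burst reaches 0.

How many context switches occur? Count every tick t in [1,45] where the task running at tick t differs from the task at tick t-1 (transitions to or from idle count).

context switches = 16

t=0: L0/L1/L2 = A/-/- → run A
t=1: L0/L1/L2 = AB/-/- → run A
t=2: L0/L1/L2 = B/A/- → run B
t=3: L0/L1/L2 = BC/A/- → run B
t=4: L0/L1/L2 = CH/AB/- → run C
t=5: L0/L1/L2 = CHE/AB/- → run C
t=6: L0/L1/L2 = HEF/ABC/- → run H
t=7: L0/L1/L2 = HEF/ABC/- → run H
t=8: L0/L1/L2 = EF/ABCH/- → run E
t=9: L0/L1/L2 = EF/ABCH/- → run E
t=10: L0/L1/L2 = F/ABCHE/- → run F
t=11: L0/L1/L2 = F/ABCHE/- → run F
t=12: L0/L1/L2 = -/ABCHEF/- → run A
t=13: L0/L1/L2 = -/ABCHEF/- → run A
t=14: L0/L1/L2 = -/ABCHEF/- → run A
t=15: L0/L1/L2 = -/ABCHEF/- → run A
t=16: L0/L1/L2 = -/BCHEF/A → run B
t=17: L0/L1/L2 = -/BCHEF/A → run B
t=18: L0/L1/L2 = -/BCHEF/A → run B
t=19: L0/L1/L2 = -/BCHEF/A → run B
t=20: L0/L1/L2 = -/CHEF/AB → run C
t=21: L0/L1/L2 = -/CHEF/AB → run C
t=22: L0/L1/L2 = -/CHEF/AB → run C
t=23: L0/L1/L2 = -/CHEF/AB → run C
t=24: L0/L1/L2 = -/HEF/ABC → run H
t=25: L0/L1/L2 = -/HEF/ABC → run H
t=26: L0/L1/L2 = -/HEF/ABC → run H
t=27: L0/L1/L2 = -/HEF/ABC → run H
t=28: L0/L1/L2 = -/EF/ABCH → run E
t=29: L0/L1/L2 = -/EF/ABCH → run E
t=30: L0/L1/L2 = -/EF/ABCH → run E
t=31: L0/L1/L2 = -/F/ABCH → run F
t=32: L0/L1/L2 = -/F/ABCH → run F
t=33: L0/L1/L2 = -/F/ABCH → run F
t=34: L0/L1/L2 = -/F/ABCH → run F
t=35: L0/L1/L2 = -/-/ABCH → run A
t=36: L0/L1/L2 = -/-/ABCH → run A
t=37: L0/L1/L2 = -/-/BCH → run B
t=38: L0/L1/L2 = -/-/CH → run C
t=39: L0/L1/L2 = -/-/H → run H
t=40: (idle)
t=41: (idle)
t=42: (idle)
t=43: (idle)
t=44: (idle)
t=45: (idle)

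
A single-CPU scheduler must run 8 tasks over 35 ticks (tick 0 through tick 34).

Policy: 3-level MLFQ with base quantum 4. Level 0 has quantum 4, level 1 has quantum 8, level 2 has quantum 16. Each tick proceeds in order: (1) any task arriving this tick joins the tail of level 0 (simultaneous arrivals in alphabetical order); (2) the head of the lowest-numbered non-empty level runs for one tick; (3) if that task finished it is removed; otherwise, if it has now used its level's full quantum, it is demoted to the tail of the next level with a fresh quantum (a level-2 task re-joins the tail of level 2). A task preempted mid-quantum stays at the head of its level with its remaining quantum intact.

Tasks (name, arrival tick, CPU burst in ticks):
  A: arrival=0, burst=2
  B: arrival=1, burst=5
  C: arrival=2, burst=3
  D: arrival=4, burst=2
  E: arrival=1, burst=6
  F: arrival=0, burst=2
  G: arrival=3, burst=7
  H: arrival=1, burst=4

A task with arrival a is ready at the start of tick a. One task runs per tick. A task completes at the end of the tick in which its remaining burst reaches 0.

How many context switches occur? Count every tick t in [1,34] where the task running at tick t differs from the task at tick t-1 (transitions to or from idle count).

t=0: L0/L1/L2 = AF/-/- → run A
t=1: L0/L1/L2 = AFBEH/-/- → run A
t=2: L0/L1/L2 = FBEHC/-/- → run F
t=3: L0/L1/L2 = FBEHCG/-/- → run F
t=4: L0/L1/L2 = BEHCGD/-/- → run B
t=5: L0/L1/L2 = BEHCGD/-/- → run B
t=6: L0/L1/L2 = BEHCGD/-/- → run B
t=7: L0/L1/L2 = BEHCGD/-/- → run B
t=8: L0/L1/L2 = EHCGD/B/- → run E
t=9: L0/L1/L2 = EHCGD/B/- → run E
t=10: L0/L1/L2 = EHCGD/B/- → run E
t=11: L0/L1/L2 = EHCGD/B/- → run E
t=12: L0/L1/L2 = HCGD/BE/- → run H
t=13: L0/L1/L2 = HCGD/BE/- → run H
t=14: L0/L1/L2 = HCGD/BE/- → run H
t=15: L0/L1/L2 = HCGD/BE/- → run H
t=16: L0/L1/L2 = CGD/BE/- → run C
t=17: L0/L1/L2 = CGD/BE/- → run C
t=18: L0/L1/L2 = CGD/BE/- → run C
t=19: L0/L1/L2 = GD/BE/- → run G
t=20: L0/L1/L2 = GD/BE/- → run G
t=21: L0/L1/L2 = GD/BE/- → run G
t=22: L0/L1/L2 = GD/BE/- → run G
t=23: L0/L1/L2 = D/BEG/- → run D
t=24: L0/L1/L2 = D/BEG/- → run D
t=25: L0/L1/L2 = -/BEG/- → run B
t=26: L0/L1/L2 = -/EG/- → run E
t=27: L0/L1/L2 = -/EG/- → run E
t=28: L0/L1/L2 = -/G/- → run G
t=29: L0/L1/L2 = -/G/- → run G
t=30: L0/L1/L2 = -/G/- → run G
t=31: (idle)
t=32: (idle)
t=33: (idle)
t=34: (idle)

context switches = 11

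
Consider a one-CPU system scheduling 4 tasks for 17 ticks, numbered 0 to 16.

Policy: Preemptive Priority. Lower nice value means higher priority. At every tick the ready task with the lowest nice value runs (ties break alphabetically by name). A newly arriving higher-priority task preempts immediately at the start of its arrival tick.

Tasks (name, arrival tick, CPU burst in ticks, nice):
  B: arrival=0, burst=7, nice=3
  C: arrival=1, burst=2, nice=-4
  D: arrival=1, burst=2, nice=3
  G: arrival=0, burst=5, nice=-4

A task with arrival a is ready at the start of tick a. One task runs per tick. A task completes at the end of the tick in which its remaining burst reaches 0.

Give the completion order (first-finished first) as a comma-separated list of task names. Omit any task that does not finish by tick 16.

completion order = C, G, B, D

t=0: ready={B,G} → run G
t=1: ready={B,C,D,G} → run C
t=2: ready={B,C,D,G} → run C
t=3: ready={B,D,G} → run G
t=4: ready={B,D,G} → run G
t=5: ready={B,D,G} → run G
t=6: ready={B,D,G} → run G
t=7: ready={B,D} → run B
t=8: ready={B,D} → run B
t=9: ready={B,D} → run B
t=10: ready={B,D} → run B
t=11: ready={B,D} → run B
t=12: ready={B,D} → run B
t=13: ready={B,D} → run B
t=14: ready={D} → run D
t=15: ready={D} → run D
t=16: (idle)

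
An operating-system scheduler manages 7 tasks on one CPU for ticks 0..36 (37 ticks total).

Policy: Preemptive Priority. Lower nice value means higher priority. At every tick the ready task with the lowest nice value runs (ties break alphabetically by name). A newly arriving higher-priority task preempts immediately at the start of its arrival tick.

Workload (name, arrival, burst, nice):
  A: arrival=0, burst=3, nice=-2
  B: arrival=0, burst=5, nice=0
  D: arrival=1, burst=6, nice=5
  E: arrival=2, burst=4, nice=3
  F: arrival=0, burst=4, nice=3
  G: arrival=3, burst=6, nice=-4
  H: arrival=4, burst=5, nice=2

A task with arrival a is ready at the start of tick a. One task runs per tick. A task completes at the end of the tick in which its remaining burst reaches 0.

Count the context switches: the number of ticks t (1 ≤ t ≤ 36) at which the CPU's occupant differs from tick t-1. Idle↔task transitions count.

context switches = 7

t=0: ready={A,B,F} → run A
t=1: ready={A,B,D,F} → run A
t=2: ready={A,B,D,E,F} → run A
t=3: ready={B,D,E,F,G} → run G
t=4: ready={B,D,E,F,G,H} → run G
t=5: ready={B,D,E,F,G,H} → run G
t=6: ready={B,D,E,F,G,H} → run G
t=7: ready={B,D,E,F,G,H} → run G
t=8: ready={B,D,E,F,G,H} → run G
t=9: ready={B,D,E,F,H} → run B
t=10: ready={B,D,E,F,H} → run B
t=11: ready={B,D,E,F,H} → run B
t=12: ready={B,D,E,F,H} → run B
t=13: ready={B,D,E,F,H} → run B
t=14: ready={D,E,F,H} → run H
t=15: ready={D,E,F,H} → run H
t=16: ready={D,E,F,H} → run H
t=17: ready={D,E,F,H} → run H
t=18: ready={D,E,F,H} → run H
t=19: ready={D,E,F} → run E
t=20: ready={D,E,F} → run E
t=21: ready={D,E,F} → run E
t=22: ready={D,E,F} → run E
t=23: ready={D,F} → run F
t=24: ready={D,F} → run F
t=25: ready={D,F} → run F
t=26: ready={D,F} → run F
t=27: ready={D} → run D
t=28: ready={D} → run D
t=29: ready={D} → run D
t=30: ready={D} → run D
t=31: ready={D} → run D
t=32: ready={D} → run D
t=33: (idle)
t=34: (idle)
t=35: (idle)
t=36: (idle)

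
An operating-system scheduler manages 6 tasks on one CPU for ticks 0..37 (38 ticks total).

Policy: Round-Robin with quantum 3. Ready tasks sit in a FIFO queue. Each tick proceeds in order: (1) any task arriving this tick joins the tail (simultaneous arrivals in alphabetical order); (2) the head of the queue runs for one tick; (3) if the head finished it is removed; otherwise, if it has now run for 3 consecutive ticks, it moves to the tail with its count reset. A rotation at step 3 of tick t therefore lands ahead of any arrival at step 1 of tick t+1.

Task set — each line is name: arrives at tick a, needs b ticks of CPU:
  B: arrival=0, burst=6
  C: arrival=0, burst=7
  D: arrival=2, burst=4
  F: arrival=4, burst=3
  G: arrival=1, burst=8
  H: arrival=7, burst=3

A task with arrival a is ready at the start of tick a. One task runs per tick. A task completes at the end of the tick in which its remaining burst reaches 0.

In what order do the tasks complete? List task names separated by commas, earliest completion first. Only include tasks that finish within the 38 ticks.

t=0: queue=[B,C] q_used=0 → run B
t=1: queue=[B,C,G] q_used=1 → run B
t=2: queue=[B,C,G,D] q_used=2 → run B
t=3: queue=[C,G,D,B] q_used=0 → run C
t=4: queue=[C,G,D,B,F] q_used=1 → run C
t=5: queue=[C,G,D,B,F] q_used=2 → run C
t=6: queue=[G,D,B,F,C] q_used=0 → run G
t=7: queue=[G,D,B,F,C,H] q_used=1 → run G
t=8: queue=[G,D,B,F,C,H] q_used=2 → run G
t=9: queue=[D,B,F,C,H,G] q_used=0 → run D
t=10: queue=[D,B,F,C,H,G] q_used=1 → run D
t=11: queue=[D,B,F,C,H,G] q_used=2 → run D
t=12: queue=[B,F,C,H,G,D] q_used=0 → run B
t=13: queue=[B,F,C,H,G,D] q_used=1 → run B
t=14: queue=[B,F,C,H,G,D] q_used=2 → run B
t=15: queue=[F,C,H,G,D] q_used=0 → run F
t=16: queue=[F,C,H,G,D] q_used=1 → run F
t=17: queue=[F,C,H,G,D] q_used=2 → run F
t=18: queue=[C,H,G,D] q_used=0 → run C
t=19: queue=[C,H,G,D] q_used=1 → run C
t=20: queue=[C,H,G,D] q_used=2 → run C
t=21: queue=[H,G,D,C] q_used=0 → run H
t=22: queue=[H,G,D,C] q_used=1 → run H
t=23: queue=[H,G,D,C] q_used=2 → run H
t=24: queue=[G,D,C] q_used=0 → run G
t=25: queue=[G,D,C] q_used=1 → run G
t=26: queue=[G,D,C] q_used=2 → run G
t=27: queue=[D,C,G] q_used=0 → run D
t=28: queue=[C,G] q_used=0 → run C
t=29: queue=[G] q_used=0 → run G
t=30: queue=[G] q_used=1 → run G
t=31: (idle)
t=32: (idle)
t=33: (idle)
t=34: (idle)
t=35: (idle)
t=36: (idle)
t=37: (idle)

completion order = B, F, H, D, C, G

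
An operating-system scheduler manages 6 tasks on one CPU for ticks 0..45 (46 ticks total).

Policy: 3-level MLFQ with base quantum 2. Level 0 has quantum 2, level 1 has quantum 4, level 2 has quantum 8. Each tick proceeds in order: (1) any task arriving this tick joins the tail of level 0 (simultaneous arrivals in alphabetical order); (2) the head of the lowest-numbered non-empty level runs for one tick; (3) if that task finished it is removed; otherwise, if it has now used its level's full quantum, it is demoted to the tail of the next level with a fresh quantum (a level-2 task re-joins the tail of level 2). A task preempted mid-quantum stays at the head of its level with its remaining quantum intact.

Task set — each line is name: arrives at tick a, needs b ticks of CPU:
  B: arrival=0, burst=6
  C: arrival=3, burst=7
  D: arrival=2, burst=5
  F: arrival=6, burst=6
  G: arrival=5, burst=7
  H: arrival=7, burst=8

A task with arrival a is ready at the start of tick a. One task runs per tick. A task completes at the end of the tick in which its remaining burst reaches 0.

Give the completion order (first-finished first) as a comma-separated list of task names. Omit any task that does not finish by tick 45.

completion order = B, D, F, C, G, H

t=0: L0/L1/L2 = B/-/- → run B
t=1: L0/L1/L2 = B/-/- → run B
t=2: L0/L1/L2 = D/B/- → run D
t=3: L0/L1/L2 = DC/B/- → run D
t=4: L0/L1/L2 = C/BD/- → run C
t=5: L0/L1/L2 = CG/BD/- → run C
t=6: L0/L1/L2 = GF/BDC/- → run G
t=7: L0/L1/L2 = GFH/BDC/- → run G
t=8: L0/L1/L2 = FH/BDCG/- → run F
t=9: L0/L1/L2 = FH/BDCG/- → run F
t=10: L0/L1/L2 = H/BDCGF/- → run H
t=11: L0/L1/L2 = H/BDCGF/- → run H
t=12: L0/L1/L2 = -/BDCGFH/- → run B
t=13: L0/L1/L2 = -/BDCGFH/- → run B
t=14: L0/L1/L2 = -/BDCGFH/- → run B
t=15: L0/L1/L2 = -/BDCGFH/- → run B
t=16: L0/L1/L2 = -/DCGFH/- → run D
t=17: L0/L1/L2 = -/DCGFH/- → run D
t=18: L0/L1/L2 = -/DCGFH/- → run D
t=19: L0/L1/L2 = -/CGFH/- → run C
t=20: L0/L1/L2 = -/CGFH/- → run C
t=21: L0/L1/L2 = -/CGFH/- → run C
t=22: L0/L1/L2 = -/CGFH/- → run C
t=23: L0/L1/L2 = -/GFH/C → run G
t=24: L0/L1/L2 = -/GFH/C → run G
t=25: L0/L1/L2 = -/GFH/C → run G
t=26: L0/L1/L2 = -/GFH/C → run G
t=27: L0/L1/L2 = -/FH/CG → run F
t=28: L0/L1/L2 = -/FH/CG → run F
t=29: L0/L1/L2 = -/FH/CG → run F
t=30: L0/L1/L2 = -/FH/CG → run F
t=31: L0/L1/L2 = -/H/CG → run H
t=32: L0/L1/L2 = -/H/CG → run H
t=33: L0/L1/L2 = -/H/CG → run H
t=34: L0/L1/L2 = -/H/CG → run H
t=35: L0/L1/L2 = -/-/CGH → run C
t=36: L0/L1/L2 = -/-/GH → run G
t=37: L0/L1/L2 = -/-/H → run H
t=38: L0/L1/L2 = -/-/H → run H
t=39: (idle)
t=40: (idle)
t=41: (idle)
t=42: (idle)
t=43: (idle)
t=44: (idle)
t=45: (idle)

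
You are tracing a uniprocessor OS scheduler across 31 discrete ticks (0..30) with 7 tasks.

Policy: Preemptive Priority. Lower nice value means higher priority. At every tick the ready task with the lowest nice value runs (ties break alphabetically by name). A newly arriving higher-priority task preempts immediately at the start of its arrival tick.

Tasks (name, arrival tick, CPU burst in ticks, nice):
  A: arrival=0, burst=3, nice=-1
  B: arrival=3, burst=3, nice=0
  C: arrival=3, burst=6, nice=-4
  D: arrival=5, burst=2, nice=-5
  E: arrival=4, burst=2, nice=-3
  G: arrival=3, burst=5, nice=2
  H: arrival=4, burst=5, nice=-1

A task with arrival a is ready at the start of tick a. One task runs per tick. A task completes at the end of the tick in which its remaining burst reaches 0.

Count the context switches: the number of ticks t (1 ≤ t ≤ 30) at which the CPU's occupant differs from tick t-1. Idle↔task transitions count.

t=0: ready={A} → run A
t=1: ready={A} → run A
t=2: ready={A} → run A
t=3: ready={B,C,G} → run C
t=4: ready={B,C,E,G,H} → run C
t=5: ready={B,C,D,E,G,H} → run D
t=6: ready={B,C,D,E,G,H} → run D
t=7: ready={B,C,E,G,H} → run C
t=8: ready={B,C,E,G,H} → run C
t=9: ready={B,C,E,G,H} → run C
t=10: ready={B,C,E,G,H} → run C
t=11: ready={B,E,G,H} → run E
t=12: ready={B,E,G,H} → run E
t=13: ready={B,G,H} → run H
t=14: ready={B,G,H} → run H
t=15: ready={B,G,H} → run H
t=16: ready={B,G,H} → run H
t=17: ready={B,G,H} → run H
t=18: ready={B,G} → run B
t=19: ready={B,G} → run B
t=20: ready={B,G} → run B
t=21: ready={G} → run G
t=22: ready={G} → run G
t=23: ready={G} → run G
t=24: ready={G} → run G
t=25: ready={G} → run G
t=26: (idle)
t=27: (idle)
t=28: (idle)
t=29: (idle)
t=30: (idle)

context switches = 8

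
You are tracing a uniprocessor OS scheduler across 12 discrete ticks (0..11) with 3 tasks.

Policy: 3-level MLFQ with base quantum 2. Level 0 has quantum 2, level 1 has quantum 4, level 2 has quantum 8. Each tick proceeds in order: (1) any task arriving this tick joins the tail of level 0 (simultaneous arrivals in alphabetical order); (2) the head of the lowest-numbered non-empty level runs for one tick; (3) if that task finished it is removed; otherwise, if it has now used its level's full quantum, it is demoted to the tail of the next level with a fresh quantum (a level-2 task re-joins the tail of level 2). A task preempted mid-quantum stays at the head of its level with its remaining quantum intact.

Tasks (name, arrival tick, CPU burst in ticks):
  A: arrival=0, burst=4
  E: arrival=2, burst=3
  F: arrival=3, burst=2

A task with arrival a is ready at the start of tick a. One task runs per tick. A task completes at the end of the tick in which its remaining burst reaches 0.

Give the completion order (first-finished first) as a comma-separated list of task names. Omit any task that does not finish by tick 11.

t=0: L0/L1/L2 = A/-/- → run A
t=1: L0/L1/L2 = A/-/- → run A
t=2: L0/L1/L2 = E/A/- → run E
t=3: L0/L1/L2 = EF/A/- → run E
t=4: L0/L1/L2 = F/AE/- → run F
t=5: L0/L1/L2 = F/AE/- → run F
t=6: L0/L1/L2 = -/AE/- → run A
t=7: L0/L1/L2 = -/AE/- → run A
t=8: L0/L1/L2 = -/E/- → run E
t=9: (idle)
t=10: (idle)
t=11: (idle)

completion order = F, A, E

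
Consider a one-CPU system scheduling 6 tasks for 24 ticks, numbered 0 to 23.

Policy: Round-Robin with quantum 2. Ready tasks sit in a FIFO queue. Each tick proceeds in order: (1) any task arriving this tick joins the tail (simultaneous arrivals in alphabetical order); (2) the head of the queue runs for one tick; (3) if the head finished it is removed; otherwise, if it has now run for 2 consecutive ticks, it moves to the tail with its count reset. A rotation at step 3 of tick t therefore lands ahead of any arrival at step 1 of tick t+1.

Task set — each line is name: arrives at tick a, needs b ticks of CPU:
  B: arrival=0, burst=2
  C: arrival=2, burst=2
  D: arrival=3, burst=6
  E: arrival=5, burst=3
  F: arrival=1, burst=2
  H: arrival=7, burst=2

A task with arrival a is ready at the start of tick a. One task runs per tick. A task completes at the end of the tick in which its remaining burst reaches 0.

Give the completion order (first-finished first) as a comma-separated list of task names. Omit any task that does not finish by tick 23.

completion order = B, F, C, H, E, D

t=0: queue=[B] q_used=0 → run B
t=1: queue=[B,F] q_used=1 → run B
t=2: queue=[F,C] q_used=0 → run F
t=3: queue=[F,C,D] q_used=1 → run F
t=4: queue=[C,D] q_used=0 → run C
t=5: queue=[C,D,E] q_used=1 → run C
t=6: queue=[D,E] q_used=0 → run D
t=7: queue=[D,E,H] q_used=1 → run D
t=8: queue=[E,H,D] q_used=0 → run E
t=9: queue=[E,H,D] q_used=1 → run E
t=10: queue=[H,D,E] q_used=0 → run H
t=11: queue=[H,D,E] q_used=1 → run H
t=12: queue=[D,E] q_used=0 → run D
t=13: queue=[D,E] q_used=1 → run D
t=14: queue=[E,D] q_used=0 → run E
t=15: queue=[D] q_used=0 → run D
t=16: queue=[D] q_used=1 → run D
t=17: (idle)
t=18: (idle)
t=19: (idle)
t=20: (idle)
t=21: (idle)
t=22: (idle)
t=23: (idle)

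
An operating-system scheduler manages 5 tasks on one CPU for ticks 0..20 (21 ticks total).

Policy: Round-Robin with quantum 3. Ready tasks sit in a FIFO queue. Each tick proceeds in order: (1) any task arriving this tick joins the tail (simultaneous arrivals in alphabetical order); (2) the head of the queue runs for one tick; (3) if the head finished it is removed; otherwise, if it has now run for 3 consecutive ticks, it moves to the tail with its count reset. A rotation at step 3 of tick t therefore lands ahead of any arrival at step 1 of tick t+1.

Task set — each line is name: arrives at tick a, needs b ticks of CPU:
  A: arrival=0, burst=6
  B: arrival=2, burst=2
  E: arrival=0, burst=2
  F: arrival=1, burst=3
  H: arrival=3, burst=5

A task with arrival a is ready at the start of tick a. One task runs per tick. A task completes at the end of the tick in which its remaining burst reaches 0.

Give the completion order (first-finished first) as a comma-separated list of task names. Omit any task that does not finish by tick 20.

t=0: queue=[A,E] q_used=0 → run A
t=1: queue=[A,E,F] q_used=1 → run A
t=2: queue=[A,E,F,B] q_used=2 → run A
t=3: queue=[E,F,B,A,H] q_used=0 → run E
t=4: queue=[E,F,B,A,H] q_used=1 → run E
t=5: queue=[F,B,A,H] q_used=0 → run F
t=6: queue=[F,B,A,H] q_used=1 → run F
t=7: queue=[F,B,A,H] q_used=2 → run F
t=8: queue=[B,A,H] q_used=0 → run B
t=9: queue=[B,A,H] q_used=1 → run B
t=10: queue=[A,H] q_used=0 → run A
t=11: queue=[A,H] q_used=1 → run A
t=12: queue=[A,H] q_used=2 → run A
t=13: queue=[H] q_used=0 → run H
t=14: queue=[H] q_used=1 → run H
t=15: queue=[H] q_used=2 → run H
t=16: queue=[H] q_used=0 → run H
t=17: queue=[H] q_used=1 → run H
t=18: (idle)
t=19: (idle)
t=20: (idle)

completion order = E, F, B, A, H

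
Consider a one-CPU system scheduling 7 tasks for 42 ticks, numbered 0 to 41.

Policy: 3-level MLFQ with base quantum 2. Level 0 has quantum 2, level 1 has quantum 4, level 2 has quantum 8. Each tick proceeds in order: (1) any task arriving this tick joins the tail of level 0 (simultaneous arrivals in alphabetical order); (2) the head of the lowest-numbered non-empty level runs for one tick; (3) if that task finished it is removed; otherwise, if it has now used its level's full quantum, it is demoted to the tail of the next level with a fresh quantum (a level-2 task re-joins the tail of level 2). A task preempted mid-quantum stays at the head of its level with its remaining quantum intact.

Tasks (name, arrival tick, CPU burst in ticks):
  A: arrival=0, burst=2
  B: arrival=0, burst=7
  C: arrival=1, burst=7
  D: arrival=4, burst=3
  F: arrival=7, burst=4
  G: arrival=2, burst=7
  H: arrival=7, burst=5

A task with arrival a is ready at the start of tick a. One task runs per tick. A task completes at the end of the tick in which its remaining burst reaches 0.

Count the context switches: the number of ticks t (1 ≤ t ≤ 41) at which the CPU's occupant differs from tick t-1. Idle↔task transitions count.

context switches = 16

t=0: L0/L1/L2 = AB/-/- → run A
t=1: L0/L1/L2 = ABC/-/- → run A
t=2: L0/L1/L2 = BCG/-/- → run B
t=3: L0/L1/L2 = BCG/-/- → run B
t=4: L0/L1/L2 = CGD/B/- → run C
t=5: L0/L1/L2 = CGD/B/- → run C
t=6: L0/L1/L2 = GD/BC/- → run G
t=7: L0/L1/L2 = GDFH/BC/- → run G
t=8: L0/L1/L2 = DFH/BCG/- → run D
t=9: L0/L1/L2 = DFH/BCG/- → run D
t=10: L0/L1/L2 = FH/BCGD/- → run F
t=11: L0/L1/L2 = FH/BCGD/- → run F
t=12: L0/L1/L2 = H/BCGDF/- → run H
t=13: L0/L1/L2 = H/BCGDF/- → run H
t=14: L0/L1/L2 = -/BCGDFH/- → run B
t=15: L0/L1/L2 = -/BCGDFH/- → run B
t=16: L0/L1/L2 = -/BCGDFH/- → run B
t=17: L0/L1/L2 = -/BCGDFH/- → run B
t=18: L0/L1/L2 = -/CGDFH/B → run C
t=19: L0/L1/L2 = -/CGDFH/B → run C
t=20: L0/L1/L2 = -/CGDFH/B → run C
t=21: L0/L1/L2 = -/CGDFH/B → run C
t=22: L0/L1/L2 = -/GDFH/BC → run G
t=23: L0/L1/L2 = -/GDFH/BC → run G
t=24: L0/L1/L2 = -/GDFH/BC → run G
t=25: L0/L1/L2 = -/GDFH/BC → run G
t=26: L0/L1/L2 = -/DFH/BCG → run D
t=27: L0/L1/L2 = -/FH/BCG → run F
t=28: L0/L1/L2 = -/FH/BCG → run F
t=29: L0/L1/L2 = -/H/BCG → run H
t=30: L0/L1/L2 = -/H/BCG → run H
t=31: L0/L1/L2 = -/H/BCG → run H
t=32: L0/L1/L2 = -/-/BCG → run B
t=33: L0/L1/L2 = -/-/CG → run C
t=34: L0/L1/L2 = -/-/G → run G
t=35: (idle)
t=36: (idle)
t=37: (idle)
t=38: (idle)
t=39: (idle)
t=40: (idle)
t=41: (idle)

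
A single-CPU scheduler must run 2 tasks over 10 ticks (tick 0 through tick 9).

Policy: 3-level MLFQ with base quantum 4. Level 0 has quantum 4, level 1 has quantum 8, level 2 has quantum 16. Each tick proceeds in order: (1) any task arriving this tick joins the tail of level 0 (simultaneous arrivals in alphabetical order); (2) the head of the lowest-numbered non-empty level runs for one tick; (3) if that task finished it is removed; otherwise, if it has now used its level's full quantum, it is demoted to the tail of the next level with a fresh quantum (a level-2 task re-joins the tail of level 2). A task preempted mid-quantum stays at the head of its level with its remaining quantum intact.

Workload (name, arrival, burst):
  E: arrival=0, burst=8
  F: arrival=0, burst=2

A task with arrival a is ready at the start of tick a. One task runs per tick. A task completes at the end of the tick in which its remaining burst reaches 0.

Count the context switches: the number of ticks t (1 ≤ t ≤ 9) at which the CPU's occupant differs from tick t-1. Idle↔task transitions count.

t=0: L0/L1/L2 = EF/-/- → run E
t=1: L0/L1/L2 = EF/-/- → run E
t=2: L0/L1/L2 = EF/-/- → run E
t=3: L0/L1/L2 = EF/-/- → run E
t=4: L0/L1/L2 = F/E/- → run F
t=5: L0/L1/L2 = F/E/- → run F
t=6: L0/L1/L2 = -/E/- → run E
t=7: L0/L1/L2 = -/E/- → run E
t=8: L0/L1/L2 = -/E/- → run E
t=9: L0/L1/L2 = -/E/- → run E

context switches = 2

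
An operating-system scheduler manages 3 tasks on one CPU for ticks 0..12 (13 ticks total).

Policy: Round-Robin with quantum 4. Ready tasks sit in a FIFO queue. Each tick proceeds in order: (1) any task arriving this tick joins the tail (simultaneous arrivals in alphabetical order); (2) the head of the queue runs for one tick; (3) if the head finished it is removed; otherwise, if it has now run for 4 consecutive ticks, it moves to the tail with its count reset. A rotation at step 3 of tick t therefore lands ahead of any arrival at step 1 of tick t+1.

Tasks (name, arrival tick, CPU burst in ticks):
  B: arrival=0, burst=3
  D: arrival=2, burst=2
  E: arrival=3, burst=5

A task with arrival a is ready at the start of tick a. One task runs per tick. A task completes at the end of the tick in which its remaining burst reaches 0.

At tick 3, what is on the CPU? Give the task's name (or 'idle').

running at tick 3 = D

t=0: queue=[B] q_used=0 → run B
t=1: queue=[B] q_used=1 → run B
t=2: queue=[B,D] q_used=2 → run B
t=3: queue=[D,E] q_used=0 → run D
t=4: queue=[D,E] q_used=1 → run D
t=5: queue=[E] q_used=0 → run E
t=6: queue=[E] q_used=1 → run E
t=7: queue=[E] q_used=2 → run E
t=8: queue=[E] q_used=3 → run E
t=9: queue=[E] q_used=0 → run E
t=10: (idle)
t=11: (idle)
t=12: (idle)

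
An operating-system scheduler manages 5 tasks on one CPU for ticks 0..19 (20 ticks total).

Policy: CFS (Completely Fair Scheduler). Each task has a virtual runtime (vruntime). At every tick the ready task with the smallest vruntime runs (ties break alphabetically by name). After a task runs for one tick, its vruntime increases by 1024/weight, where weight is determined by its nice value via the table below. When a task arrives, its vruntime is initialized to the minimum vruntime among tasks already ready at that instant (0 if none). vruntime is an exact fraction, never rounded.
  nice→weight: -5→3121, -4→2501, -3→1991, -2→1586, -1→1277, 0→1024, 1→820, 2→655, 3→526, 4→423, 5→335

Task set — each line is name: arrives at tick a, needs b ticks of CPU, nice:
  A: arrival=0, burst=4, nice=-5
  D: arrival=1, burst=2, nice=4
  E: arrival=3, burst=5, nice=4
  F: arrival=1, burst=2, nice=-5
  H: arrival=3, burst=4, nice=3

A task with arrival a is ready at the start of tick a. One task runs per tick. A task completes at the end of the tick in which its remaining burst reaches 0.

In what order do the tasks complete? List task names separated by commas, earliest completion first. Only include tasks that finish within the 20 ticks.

t=0: vr[A=0] → run A
t=1: vr[A=1024/3121 D=1024/3121 F=1024/3121] → run A
t=2: vr[A=2048/3121 D=1024/3121 F=1024/3121] → run D
t=3: vr[A=2048/3121 D=3629056/1320183 E=1024/3121 F=1024/3121 H=1024/3121] → run E
t=4: vr[A=2048/3121 D=3629056/1320183 E=3629056/1320183 F=1024/3121 H=1024/3121] → run F
t=5: vr[A=2048/3121 D=3629056/1320183 E=3629056/1320183 F=2048/3121 H=1024/3121] → run H
t=6: vr[A=2048/3121 D=3629056/1320183 E=3629056/1320183 F=2048/3121 H=1867264/820823] → run A
t=7: vr[A=3072/3121 D=3629056/1320183 E=3629056/1320183 F=2048/3121 H=1867264/820823] → run F
t=8: vr[A=3072/3121 D=3629056/1320183 E=3629056/1320183 H=1867264/820823] → run A
t=9: vr[D=3629056/1320183 E=3629056/1320183 H=1867264/820823] → run H
t=10: vr[D=3629056/1320183 E=3629056/1320183 H=3465216/820823] → run D
t=11: vr[E=3629056/1320183 H=3465216/820823] → run E
t=12: vr[E=6824960/1320183 H=3465216/820823] → run H
t=13: vr[E=6824960/1320183 H=5063168/820823] → run E
t=14: vr[E=3340288/440061 H=5063168/820823] → run H
t=15: vr[E=3340288/440061] → run E
t=16: vr[E=13216768/1320183] → run E
t=17: (idle)
t=18: (idle)
t=19: (idle)

completion order = F, A, D, H, E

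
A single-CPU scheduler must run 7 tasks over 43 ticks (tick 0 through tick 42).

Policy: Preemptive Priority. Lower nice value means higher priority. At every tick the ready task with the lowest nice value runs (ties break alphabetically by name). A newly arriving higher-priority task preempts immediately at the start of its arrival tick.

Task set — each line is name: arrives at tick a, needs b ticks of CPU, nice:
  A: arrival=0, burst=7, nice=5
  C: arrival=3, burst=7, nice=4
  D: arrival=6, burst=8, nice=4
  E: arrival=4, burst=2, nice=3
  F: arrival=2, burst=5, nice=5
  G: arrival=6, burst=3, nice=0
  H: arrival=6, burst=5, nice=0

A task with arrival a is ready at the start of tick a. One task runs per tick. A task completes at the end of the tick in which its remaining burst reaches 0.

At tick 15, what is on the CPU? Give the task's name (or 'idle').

running at tick 15 = C

t=0: ready={A} → run A
t=1: ready={A} → run A
t=2: ready={A,F} → run A
t=3: ready={A,C,F} → run C
t=4: ready={A,C,E,F} → run E
t=5: ready={A,C,E,F} → run E
t=6: ready={A,C,D,F,G,H} → run G
t=7: ready={A,C,D,F,G,H} → run G
t=8: ready={A,C,D,F,G,H} → run G
t=9: ready={A,C,D,F,H} → run H
t=10: ready={A,C,D,F,H} → run H
t=11: ready={A,C,D,F,H} → run H
t=12: ready={A,C,D,F,H} → run H
t=13: ready={A,C,D,F,H} → run H
t=14: ready={A,C,D,F} → run C
t=15: ready={A,C,D,F} → run C
t=16: ready={A,C,D,F} → run C
t=17: ready={A,C,D,F} → run C
t=18: ready={A,C,D,F} → run C
t=19: ready={A,C,D,F} → run C
t=20: ready={A,D,F} → run D
t=21: ready={A,D,F} → run D
t=22: ready={A,D,F} → run D
t=23: ready={A,D,F} → run D
t=24: ready={A,D,F} → run D
t=25: ready={A,D,F} → run D
t=26: ready={A,D,F} → run D
t=27: ready={A,D,F} → run D
t=28: ready={A,F} → run A
t=29: ready={A,F} → run A
t=30: ready={A,F} → run A
t=31: ready={A,F} → run A
t=32: ready={F} → run F
t=33: ready={F} → run F
t=34: ready={F} → run F
t=35: ready={F} → run F
t=36: ready={F} → run F
t=37: (idle)
t=38: (idle)
t=39: (idle)
t=40: (idle)
t=41: (idle)
t=42: (idle)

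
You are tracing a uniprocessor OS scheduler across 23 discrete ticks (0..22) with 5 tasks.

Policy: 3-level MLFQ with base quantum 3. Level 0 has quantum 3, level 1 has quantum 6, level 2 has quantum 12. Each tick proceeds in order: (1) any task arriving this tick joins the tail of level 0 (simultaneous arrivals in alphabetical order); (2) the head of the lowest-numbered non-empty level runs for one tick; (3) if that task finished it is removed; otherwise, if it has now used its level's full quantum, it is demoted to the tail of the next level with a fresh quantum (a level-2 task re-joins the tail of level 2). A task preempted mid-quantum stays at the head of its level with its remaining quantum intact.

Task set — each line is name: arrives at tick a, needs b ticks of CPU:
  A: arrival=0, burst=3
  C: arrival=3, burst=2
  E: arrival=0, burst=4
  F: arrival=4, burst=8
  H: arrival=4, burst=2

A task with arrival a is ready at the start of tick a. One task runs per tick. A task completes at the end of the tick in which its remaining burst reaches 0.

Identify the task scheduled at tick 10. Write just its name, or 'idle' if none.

running at tick 10 = F

t=0: L0/L1/L2 = AE/-/- → run A
t=1: L0/L1/L2 = AE/-/- → run A
t=2: L0/L1/L2 = AE/-/- → run A
t=3: L0/L1/L2 = EC/-/- → run E
t=4: L0/L1/L2 = ECFH/-/- → run E
t=5: L0/L1/L2 = ECFH/-/- → run E
t=6: L0/L1/L2 = CFH/E/- → run C
t=7: L0/L1/L2 = CFH/E/- → run C
t=8: L0/L1/L2 = FH/E/- → run F
t=9: L0/L1/L2 = FH/E/- → run F
t=10: L0/L1/L2 = FH/E/- → run F
t=11: L0/L1/L2 = H/EF/- → run H
t=12: L0/L1/L2 = H/EF/- → run H
t=13: L0/L1/L2 = -/EF/- → run E
t=14: L0/L1/L2 = -/F/- → run F
t=15: L0/L1/L2 = -/F/- → run F
t=16: L0/L1/L2 = -/F/- → run F
t=17: L0/L1/L2 = -/F/- → run F
t=18: L0/L1/L2 = -/F/- → run F
t=19: (idle)
t=20: (idle)
t=21: (idle)
t=22: (idle)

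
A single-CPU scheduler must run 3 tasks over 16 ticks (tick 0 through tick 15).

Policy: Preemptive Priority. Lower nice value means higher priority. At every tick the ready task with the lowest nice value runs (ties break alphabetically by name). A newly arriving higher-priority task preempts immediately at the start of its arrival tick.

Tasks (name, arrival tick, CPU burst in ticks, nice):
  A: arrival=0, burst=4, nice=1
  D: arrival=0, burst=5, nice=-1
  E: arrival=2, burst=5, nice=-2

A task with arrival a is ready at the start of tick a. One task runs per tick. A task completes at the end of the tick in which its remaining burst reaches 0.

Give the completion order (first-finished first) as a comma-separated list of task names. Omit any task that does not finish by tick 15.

completion order = E, D, A

t=0: ready={A,D} → run D
t=1: ready={A,D} → run D
t=2: ready={A,D,E} → run E
t=3: ready={A,D,E} → run E
t=4: ready={A,D,E} → run E
t=5: ready={A,D,E} → run E
t=6: ready={A,D,E} → run E
t=7: ready={A,D} → run D
t=8: ready={A,D} → run D
t=9: ready={A,D} → run D
t=10: ready={A} → run A
t=11: ready={A} → run A
t=12: ready={A} → run A
t=13: ready={A} → run A
t=14: (idle)
t=15: (idle)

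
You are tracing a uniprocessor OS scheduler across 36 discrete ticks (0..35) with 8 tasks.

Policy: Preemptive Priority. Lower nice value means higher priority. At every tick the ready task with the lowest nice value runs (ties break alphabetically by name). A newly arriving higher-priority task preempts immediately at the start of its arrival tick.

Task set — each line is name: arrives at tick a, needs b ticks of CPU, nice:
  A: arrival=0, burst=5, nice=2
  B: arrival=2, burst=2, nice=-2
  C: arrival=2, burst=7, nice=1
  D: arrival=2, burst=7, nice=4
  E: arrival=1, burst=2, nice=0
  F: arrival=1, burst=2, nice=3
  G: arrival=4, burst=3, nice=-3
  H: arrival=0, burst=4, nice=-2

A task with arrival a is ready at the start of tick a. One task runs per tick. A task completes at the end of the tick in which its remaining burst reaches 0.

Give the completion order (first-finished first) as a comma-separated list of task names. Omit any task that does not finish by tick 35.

t=0: ready={A,H} → run H
t=1: ready={A,E,F,H} → run H
t=2: ready={A,B,C,D,E,F,H} → run B
t=3: ready={A,B,C,D,E,F,H} → run B
t=4: ready={A,C,D,E,F,G,H} → run G
t=5: ready={A,C,D,E,F,G,H} → run G
t=6: ready={A,C,D,E,F,G,H} → run G
t=7: ready={A,C,D,E,F,H} → run H
t=8: ready={A,C,D,E,F,H} → run H
t=9: ready={A,C,D,E,F} → run E
t=10: ready={A,C,D,E,F} → run E
t=11: ready={A,C,D,F} → run C
t=12: ready={A,C,D,F} → run C
t=13: ready={A,C,D,F} → run C
t=14: ready={A,C,D,F} → run C
t=15: ready={A,C,D,F} → run C
t=16: ready={A,C,D,F} → run C
t=17: ready={A,C,D,F} → run C
t=18: ready={A,D,F} → run A
t=19: ready={A,D,F} → run A
t=20: ready={A,D,F} → run A
t=21: ready={A,D,F} → run A
t=22: ready={A,D,F} → run A
t=23: ready={D,F} → run F
t=24: ready={D,F} → run F
t=25: ready={D} → run D
t=26: ready={D} → run D
t=27: ready={D} → run D
t=28: ready={D} → run D
t=29: ready={D} → run D
t=30: ready={D} → run D
t=31: ready={D} → run D
t=32: (idle)
t=33: (idle)
t=34: (idle)
t=35: (idle)

completion order = B, G, H, E, C, A, F, D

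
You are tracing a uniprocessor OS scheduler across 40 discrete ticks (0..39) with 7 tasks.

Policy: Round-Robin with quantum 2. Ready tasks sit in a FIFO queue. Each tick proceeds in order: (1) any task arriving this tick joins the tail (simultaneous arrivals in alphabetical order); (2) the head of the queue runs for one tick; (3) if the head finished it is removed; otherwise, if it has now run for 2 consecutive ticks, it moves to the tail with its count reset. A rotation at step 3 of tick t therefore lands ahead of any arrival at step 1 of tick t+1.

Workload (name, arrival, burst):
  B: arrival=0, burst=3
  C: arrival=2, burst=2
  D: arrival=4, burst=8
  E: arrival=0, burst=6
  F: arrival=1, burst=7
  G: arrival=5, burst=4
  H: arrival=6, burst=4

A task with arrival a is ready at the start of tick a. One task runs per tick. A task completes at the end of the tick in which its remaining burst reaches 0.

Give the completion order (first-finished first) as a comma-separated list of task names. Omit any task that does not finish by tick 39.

completion order = B, C, E, G, H, F, D

t=0: queue=[B,E] q_used=0 → run B
t=1: queue=[B,E,F] q_used=1 → run B
t=2: queue=[E,F,B,C] q_used=0 → run E
t=3: queue=[E,F,B,C] q_used=1 → run E
t=4: queue=[F,B,C,E,D] q_used=0 → run F
t=5: queue=[F,B,C,E,D,G] q_used=1 → run F
t=6: queue=[B,C,E,D,G,F,H] q_used=0 → run B
t=7: queue=[C,E,D,G,F,H] q_used=0 → run C
t=8: queue=[C,E,D,G,F,H] q_used=1 → run C
t=9: queue=[E,D,G,F,H] q_used=0 → run E
t=10: queue=[E,D,G,F,H] q_used=1 → run E
t=11: queue=[D,G,F,H,E] q_used=0 → run D
t=12: queue=[D,G,F,H,E] q_used=1 → run D
t=13: queue=[G,F,H,E,D] q_used=0 → run G
t=14: queue=[G,F,H,E,D] q_used=1 → run G
t=15: queue=[F,H,E,D,G] q_used=0 → run F
t=16: queue=[F,H,E,D,G] q_used=1 → run F
t=17: queue=[H,E,D,G,F] q_used=0 → run H
t=18: queue=[H,E,D,G,F] q_used=1 → run H
t=19: queue=[E,D,G,F,H] q_used=0 → run E
t=20: queue=[E,D,G,F,H] q_used=1 → run E
t=21: queue=[D,G,F,H] q_used=0 → run D
t=22: queue=[D,G,F,H] q_used=1 → run D
t=23: queue=[G,F,H,D] q_used=0 → run G
t=24: queue=[G,F,H,D] q_used=1 → run G
t=25: queue=[F,H,D] q_used=0 → run F
t=26: queue=[F,H,D] q_used=1 → run F
t=27: queue=[H,D,F] q_used=0 → run H
t=28: queue=[H,D,F] q_used=1 → run H
t=29: queue=[D,F] q_used=0 → run D
t=30: queue=[D,F] q_used=1 → run D
t=31: queue=[F,D] q_used=0 → run F
t=32: queue=[D] q_used=0 → run D
t=33: queue=[D] q_used=1 → run D
t=34: (idle)
t=35: (idle)
t=36: (idle)
t=37: (idle)
t=38: (idle)
t=39: (idle)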